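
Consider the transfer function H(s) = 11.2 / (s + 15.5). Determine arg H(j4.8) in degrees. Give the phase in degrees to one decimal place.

∠(j4.8 + 15.5) = arctan(4.8/15.5) = 17.21°
∠H(j4.8) = −17.21° = -17.21°

-17.2°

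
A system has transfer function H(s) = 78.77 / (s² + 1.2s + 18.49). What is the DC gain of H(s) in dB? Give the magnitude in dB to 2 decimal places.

12.59 dB

H(0) = 78.77 / 18.49 = 4.2601
20 log₁₀(4.2601) = 12.588 dB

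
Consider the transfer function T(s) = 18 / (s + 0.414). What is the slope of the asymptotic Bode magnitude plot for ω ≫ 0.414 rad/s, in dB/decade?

-20 dB/decade

With 0 zeros and 1 pole, the high-frequency asymptotic slope is 20 × (0 − 1) = -20 dB/decade.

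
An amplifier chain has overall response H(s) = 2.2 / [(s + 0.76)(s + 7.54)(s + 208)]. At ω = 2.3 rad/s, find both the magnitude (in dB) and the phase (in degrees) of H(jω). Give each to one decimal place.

|j2.3 + 0.76| = √(2.3² + 0.76²) = 2.422
|j2.3 + 7.54| = √(2.3² + 7.54²) = 7.883
|j2.3 + 208| = √(2.3² + 208²) = 208
|H(j2.3)| = 2.2 / (2.422 × 7.883 × 208) = 0.00055387
20 log₁₀(0.00055387) = -65.13 dB
∠(j2.3 + 0.76) = arctan(2.3/0.76) = 71.71°
∠(j2.3 + 7.54) = arctan(2.3/7.54) = 16.96°
∠(j2.3 + 208) = arctan(2.3/208) = 0.63°
∠H(j2.3) = − (71.71° + 16.96° + 0.63°) = -89.31°

|H| = -65.1 dB, ∠H = -89.3 deg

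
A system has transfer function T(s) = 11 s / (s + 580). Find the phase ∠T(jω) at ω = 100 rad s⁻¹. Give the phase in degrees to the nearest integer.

80°

∠(j100) = 90.00°
∠(j100 + 580) = arctan(100/580) = 9.78°
∠T(j100) = 90.00° − 9.78° = 80.22°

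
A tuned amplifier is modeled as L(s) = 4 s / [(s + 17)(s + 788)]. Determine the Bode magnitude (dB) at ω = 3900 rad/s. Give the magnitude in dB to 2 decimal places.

|j3900| = 3900
|j3900 + 17| = √(3900² + 17²) = 3900
|j3900 + 788| = √(3900² + 788²) = 3979
|L(j3900)| = 4 × 3900 / (3900 × 3979) = 0.0010053
20 log₁₀(0.0010053) = -59.954 dB

-59.95 dB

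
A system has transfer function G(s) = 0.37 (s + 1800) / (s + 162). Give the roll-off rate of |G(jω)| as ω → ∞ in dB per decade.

0 dB/decade

With 1 zero and 1 pole, the high-frequency asymptotic slope is 20 × (1 − 1) = 0 dB/decade.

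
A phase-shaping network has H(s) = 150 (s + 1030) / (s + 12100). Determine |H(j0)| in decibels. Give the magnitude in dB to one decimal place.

H(0) = 150 × 1030 / 12100 = 12.769
20 log₁₀(12.769) = 22.12 dB

22.1 dB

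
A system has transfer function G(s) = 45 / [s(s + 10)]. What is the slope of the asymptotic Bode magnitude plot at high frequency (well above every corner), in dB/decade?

With 0 zeros and 2 poles, the high-frequency asymptotic slope is 20 × (0 − 2) = -40 dB/decade.

-40 dB/decade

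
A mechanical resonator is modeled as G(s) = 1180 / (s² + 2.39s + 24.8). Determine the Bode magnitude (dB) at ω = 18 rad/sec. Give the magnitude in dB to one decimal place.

11.8 dB

|(j18)² + 2.39(j18) + 24.8| = |-299.2 + j43.02| = 302.3
|G(j18)| = 1180 / 302.3 = 3.9037
20 log₁₀(3.9037) = 11.83 dB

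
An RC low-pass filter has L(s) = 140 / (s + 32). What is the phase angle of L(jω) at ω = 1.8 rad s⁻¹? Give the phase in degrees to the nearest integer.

∠(j1.8 + 32) = arctan(1.8/32) = 3.22°
∠L(j1.8) = −3.22° = -3.22°

-3°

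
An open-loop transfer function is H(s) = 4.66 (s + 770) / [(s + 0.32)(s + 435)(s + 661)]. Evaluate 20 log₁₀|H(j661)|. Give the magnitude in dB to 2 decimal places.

|j661 + 770| = √(661² + 770²) = 1015
|j661 + 0.32| = √(661² + 0.32²) = 661
|j661 + 435| = √(661² + 435²) = 791.3
|j661 + 661| = √(661² + 661²) = 934.8
|H(j661)| = 4.66 × 1015 / (661 × 791.3 × 934.8) = 9.6719e-06
20 log₁₀(9.6719e-06) = -100.290 dB

-100.29 dB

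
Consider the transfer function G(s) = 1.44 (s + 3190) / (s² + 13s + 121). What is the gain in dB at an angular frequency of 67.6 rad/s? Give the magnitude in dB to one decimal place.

0.1 dB

|j67.6 + 3190| = √(67.6² + 3190²) = 3191
|(j67.6)² + 13(j67.6) + 121| = |-4448.8 + j878.8| = 4535
|G(j67.6)| = 1.44 × 3191 / 4535 = 1.0132
20 log₁₀(1.0132) = 0.11 dB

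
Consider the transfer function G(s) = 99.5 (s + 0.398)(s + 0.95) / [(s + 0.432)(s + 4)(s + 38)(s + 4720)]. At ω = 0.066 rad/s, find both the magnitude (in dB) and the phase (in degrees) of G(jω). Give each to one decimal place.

|j0.066 + 0.398| = √(0.066² + 0.398²) = 0.4034
|j0.066 + 0.95| = √(0.066² + 0.95²) = 0.9523
|j0.066 + 0.432| = √(0.066² + 0.432²) = 0.437
|j0.066 + 4| = √(0.066² + 4²) = 4.001
|j0.066 + 38| = √(0.066² + 38²) = 38
|j0.066 + 4720| = √(0.066² + 4720²) = 4720
|G(j0.066)| = 99.5 × 0.4034 × 0.9523 / (0.437 × 4.001 × 38 × 4720) = 0.00012191
20 log₁₀(0.00012191) = -78.28 dB
∠(j0.066 + 0.398) = arctan(0.066/0.398) = 9.42°
∠(j0.066 + 0.95) = arctan(0.066/0.95) = 3.97°
∠(j0.066 + 0.432) = arctan(0.066/0.432) = 8.69°
∠(j0.066 + 4) = arctan(0.066/4) = 0.95°
∠(j0.066 + 38) = arctan(0.066/38) = 0.10°
∠(j0.066 + 4720) = arctan(0.066/4720) = 0.00°
∠G(j0.066) = 9.42° + 3.97° − (8.69° + 0.95° + 0.10° + 0.00°) = 3.66°

|G| = -78.3 dB, ∠G = 3.7°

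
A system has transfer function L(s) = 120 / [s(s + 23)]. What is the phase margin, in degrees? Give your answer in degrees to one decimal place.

77.5 deg

Gain crossover: |L(jω)| = 1 at ω ≈ 5.09 rad s⁻¹.
∠L(j5.09) = −90° − arctan(5.09/23) ≈ -102.49°
PM = 180° + (-102.49°) = 77.51°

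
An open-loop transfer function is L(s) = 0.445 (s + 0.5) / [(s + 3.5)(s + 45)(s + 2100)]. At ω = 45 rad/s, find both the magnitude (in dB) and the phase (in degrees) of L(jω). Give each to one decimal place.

|L| = -109.6 dB, ∠L = -42.4°

|j45 + 0.5| = √(45² + 0.5²) = 45
|j45 + 3.5| = √(45² + 3.5²) = 45.14
|j45 + 45| = √(45² + 45²) = 63.64
|j45 + 2100| = √(45² + 2100²) = 2100
|L(j45)| = 0.445 × 45 / (45.14 × 63.64 × 2100) = 3.3192e-06
20 log₁₀(3.3192e-06) = -109.58 dB
∠(j45 + 0.5) = arctan(45/0.5) = 89.36°
∠(j45 + 3.5) = arctan(45/3.5) = 85.55°
∠(j45 + 45) = arctan(45/45) = 45.00°
∠(j45 + 2100) = arctan(45/2100) = 1.23°
∠L(j45) = 89.36° − (85.55° + 45.00° + 1.23°) = -42.42°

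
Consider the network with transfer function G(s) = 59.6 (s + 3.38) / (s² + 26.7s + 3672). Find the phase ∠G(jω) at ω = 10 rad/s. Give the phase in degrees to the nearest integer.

∠(j10 + 3.38) = arctan(10/3.38) = 71.32°
∠[(j10)² + 26.7(j10) + 3672] = ∠[3572 + j267] = 4.27°
∠G(j10) = 71.32° − 4.27° = 67.05°

67 deg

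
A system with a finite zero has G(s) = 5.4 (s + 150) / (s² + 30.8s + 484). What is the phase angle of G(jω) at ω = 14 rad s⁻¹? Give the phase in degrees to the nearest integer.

-51°

∠(j14 + 150) = arctan(14/150) = 5.33°
∠[(j14)² + 30.8(j14) + 484] = ∠[288 + j431.2] = 56.26°
∠G(j14) = 5.33° − 56.26° = -50.93°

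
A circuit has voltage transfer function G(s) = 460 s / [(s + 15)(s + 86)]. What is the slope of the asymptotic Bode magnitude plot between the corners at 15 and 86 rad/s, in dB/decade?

In this band the factors already past their corner are: 1 differentiator zero, pole at 15; net slope = 0 dB/decade.

0 dB/decade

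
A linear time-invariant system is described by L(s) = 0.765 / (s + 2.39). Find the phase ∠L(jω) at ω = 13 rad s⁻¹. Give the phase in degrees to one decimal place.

-79.6°

∠(j13 + 2.39) = arctan(13/2.39) = 79.58°
∠L(j13) = −79.58° = -79.58°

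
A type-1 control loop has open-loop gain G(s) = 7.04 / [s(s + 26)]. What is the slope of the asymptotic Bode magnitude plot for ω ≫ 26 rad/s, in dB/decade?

-40 dB/decade

With 0 zeros and 2 poles, the high-frequency asymptotic slope is 20 × (0 − 2) = -40 dB/decade.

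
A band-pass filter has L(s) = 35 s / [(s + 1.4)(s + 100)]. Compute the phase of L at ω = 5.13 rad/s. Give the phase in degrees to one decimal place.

∠(j5.13) = 90.00°
∠(j5.13 + 1.4) = arctan(5.13/1.4) = 74.74°
∠(j5.13 + 100) = arctan(5.13/100) = 2.94°
∠L(j5.13) = 90.00° − (74.74° + 2.94°) = 12.33°

12.3 deg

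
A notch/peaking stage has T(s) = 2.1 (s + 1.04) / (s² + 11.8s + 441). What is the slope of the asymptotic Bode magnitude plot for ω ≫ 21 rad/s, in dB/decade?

With 1 zero and 2 poles, the high-frequency asymptotic slope is 20 × (1 − 2) = -20 dB/decade.

-20 dB/decade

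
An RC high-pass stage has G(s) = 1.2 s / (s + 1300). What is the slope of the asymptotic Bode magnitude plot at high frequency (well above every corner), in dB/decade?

0 dB/decade

With 1 zero and 1 pole, the high-frequency asymptotic slope is 20 × (1 − 1) = 0 dB/decade.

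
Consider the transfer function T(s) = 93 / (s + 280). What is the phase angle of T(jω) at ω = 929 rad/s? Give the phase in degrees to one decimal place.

∠(j929 + 280) = arctan(929/280) = 73.23°
∠T(j929) = −73.23° = -73.23°

-73.2°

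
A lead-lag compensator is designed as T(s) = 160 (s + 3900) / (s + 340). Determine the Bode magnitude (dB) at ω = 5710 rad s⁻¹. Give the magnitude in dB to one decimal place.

45.7 dB

|j5710 + 3900| = √(5710² + 3900²) = 6915
|j5710 + 340| = √(5710² + 340²) = 5720
|T(j5710)| = 160 × 6915 / 5720 = 193.42
20 log₁₀(193.42) = 45.73 dB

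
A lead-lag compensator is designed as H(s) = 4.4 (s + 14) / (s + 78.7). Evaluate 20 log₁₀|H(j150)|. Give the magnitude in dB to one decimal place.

11.9 dB

|j150 + 14| = √(150² + 14²) = 150.7
|j150 + 78.7| = √(150² + 78.7²) = 169.4
|H(j150)| = 4.4 × 150.7 / 169.4 = 3.9132
20 log₁₀(3.9132) = 11.85 dB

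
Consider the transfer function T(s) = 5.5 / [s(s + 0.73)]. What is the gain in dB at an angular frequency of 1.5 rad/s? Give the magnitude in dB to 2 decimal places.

6.84 dB

|j1.5 + 0.73| = √(1.5² + 0.73²) = 1.668
|j1.5| = 1.5
|T(j1.5)| = 5.5 / (1.668 × 1.5) = 2.198
20 log₁₀(2.198) = 6.840 dB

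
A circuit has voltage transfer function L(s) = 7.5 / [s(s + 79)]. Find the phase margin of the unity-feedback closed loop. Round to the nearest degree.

90°

Gain crossover: |L(jω)| = 1 at ω ≈ 0.0949 rad s⁻¹.
∠L(j0.0949) = −90° − arctan(0.0949/79) ≈ -90.07°
PM = 180° + (-90.07°) = 89.93°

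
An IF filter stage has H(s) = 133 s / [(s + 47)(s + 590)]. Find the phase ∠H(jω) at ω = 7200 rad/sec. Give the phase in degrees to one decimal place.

∠(j7200) = 90.00°
∠(j7200 + 47) = arctan(7200/47) = 89.63°
∠(j7200 + 590) = arctan(7200/590) = 85.32°
∠H(j7200) = 90.00° − (89.63° + 85.32°) = -84.94°

-84.9°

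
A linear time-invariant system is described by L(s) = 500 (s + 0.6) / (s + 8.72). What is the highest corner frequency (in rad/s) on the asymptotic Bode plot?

Break frequencies occur at each pole and zero magnitude: 0.6 rad/s, 8.72 rad/s.
The highest is 8.72 rad/s.

8.72 rad/s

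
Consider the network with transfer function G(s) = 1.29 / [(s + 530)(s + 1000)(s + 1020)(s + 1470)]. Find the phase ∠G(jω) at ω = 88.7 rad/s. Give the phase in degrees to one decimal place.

∠(j88.7 + 530) = arctan(88.7/530) = 9.50°
∠(j88.7 + 1000) = arctan(88.7/1000) = 5.07°
∠(j88.7 + 1020) = arctan(88.7/1020) = 4.97°
∠(j88.7 + 1470) = arctan(88.7/1470) = 3.45°
∠G(j88.7) = − (9.50° + 5.07° + 4.97° + 3.45°) = -22.99°

-23.0 deg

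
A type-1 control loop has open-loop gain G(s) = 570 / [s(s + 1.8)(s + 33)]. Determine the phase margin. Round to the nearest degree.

18 deg

Gain crossover: |G(jω)| = 1 at ω ≈ 3.95 rad/s.
∠G(j3.95) = −90° − arctan(3.95/1.8) − arctan(3.95/33) ≈ -162.33°
PM = 180° + (-162.33°) = 17.67°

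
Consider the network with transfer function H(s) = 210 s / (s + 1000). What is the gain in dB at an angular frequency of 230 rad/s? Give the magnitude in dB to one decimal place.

|j230| = 230
|j230 + 1000| = √(230² + 1000²) = 1026
|H(j230)| = 210 × 230 / 1026 = 47.071
20 log₁₀(47.071) = 33.46 dB

33.5 dB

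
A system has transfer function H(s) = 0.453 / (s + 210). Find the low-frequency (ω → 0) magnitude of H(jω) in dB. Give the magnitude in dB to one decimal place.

-53.3 dB

H(0) = 0.453 / 210 = 0.0021571
20 log₁₀(0.0021571) = -53.32 dB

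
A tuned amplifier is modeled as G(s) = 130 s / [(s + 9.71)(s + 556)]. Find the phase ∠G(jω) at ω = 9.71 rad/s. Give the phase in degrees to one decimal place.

44.0 deg

∠(j9.71) = 90.00°
∠(j9.71 + 9.71) = arctan(9.71/9.71) = 45.00°
∠(j9.71 + 556) = arctan(9.71/556) = 1.00°
∠G(j9.71) = 90.00° − (45.00° + 1.00°) = 44.00°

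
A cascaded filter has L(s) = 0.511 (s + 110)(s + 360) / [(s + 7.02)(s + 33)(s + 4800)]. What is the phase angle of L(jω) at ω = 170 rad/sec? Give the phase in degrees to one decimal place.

-86.3 deg

∠(j170 + 110) = arctan(170/110) = 57.09°
∠(j170 + 360) = arctan(170/360) = 25.28°
∠(j170 + 7.02) = arctan(170/7.02) = 87.64°
∠(j170 + 33) = arctan(170/33) = 79.01°
∠(j170 + 4800) = arctan(170/4800) = 2.03°
∠L(j170) = 57.09° + 25.28° − (87.64° + 79.01° + 2.03°) = -86.31°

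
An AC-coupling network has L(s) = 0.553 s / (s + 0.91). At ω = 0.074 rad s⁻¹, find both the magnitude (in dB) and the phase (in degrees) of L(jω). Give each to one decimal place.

|L| = -27.0 dB, ∠L = 85.4°

|j0.074| = 0.074
|j0.074 + 0.91| = √(0.074² + 0.91²) = 0.913
|L(j0.074)| = 0.553 × 0.074 / 0.913 = 0.044821
20 log₁₀(0.044821) = -26.97 dB
∠(j0.074) = 90.00°
∠(j0.074 + 0.91) = arctan(0.074/0.91) = 4.65°
∠L(j0.074) = 90.00° − 4.65° = 85.35°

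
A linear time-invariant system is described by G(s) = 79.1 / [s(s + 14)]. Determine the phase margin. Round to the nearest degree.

69°

Gain crossover: |G(jω)| = 1 at ω ≈ 5.29 rad s⁻¹.
∠G(j5.29) = −90° − arctan(5.29/14) ≈ -110.68°
PM = 180° + (-110.68°) = 69.32°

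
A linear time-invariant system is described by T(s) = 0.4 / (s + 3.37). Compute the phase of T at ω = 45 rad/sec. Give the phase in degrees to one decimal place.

-85.7°

∠(j45 + 3.37) = arctan(45/3.37) = 85.72°
∠T(j45) = −85.72° = -85.72°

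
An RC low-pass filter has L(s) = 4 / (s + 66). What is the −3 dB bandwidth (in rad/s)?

66 rad/s

For a single-pole low-pass, the −3 dB point is at the pole: ω = 66 rad/s.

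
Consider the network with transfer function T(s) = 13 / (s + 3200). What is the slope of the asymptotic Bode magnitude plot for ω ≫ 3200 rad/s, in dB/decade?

-20 dB/decade

With 0 zeros and 1 pole, the high-frequency asymptotic slope is 20 × (0 − 1) = -20 dB/decade.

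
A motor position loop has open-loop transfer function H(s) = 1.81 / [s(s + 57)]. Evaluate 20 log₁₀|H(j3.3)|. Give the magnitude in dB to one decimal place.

|j3.3 + 57| = √(3.3² + 57²) = 57.1
|j3.3| = 3.3
|H(j3.3)| = 1.81 / (57.1 × 3.3) = 0.0096065
20 log₁₀(0.0096065) = -40.35 dB

-40.3 dB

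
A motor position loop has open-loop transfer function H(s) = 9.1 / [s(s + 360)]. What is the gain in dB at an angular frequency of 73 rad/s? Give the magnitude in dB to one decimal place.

-69.4 dB

|j73 + 360| = √(73² + 360²) = 367.3
|j73| = 73
|H(j73)| = 9.1 / (367.3 × 73) = 0.00033936
20 log₁₀(0.00033936) = -69.39 dB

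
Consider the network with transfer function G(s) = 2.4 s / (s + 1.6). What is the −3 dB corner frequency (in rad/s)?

1.6 rad/s

For a single-pole high-pass, the −3 dB point is at the pole: ω = 1.6 rad/s.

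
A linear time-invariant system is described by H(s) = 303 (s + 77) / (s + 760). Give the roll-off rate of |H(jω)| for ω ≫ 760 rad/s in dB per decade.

With 1 zero and 1 pole, the high-frequency asymptotic slope is 20 × (1 − 1) = 0 dB/decade.

0 dB/decade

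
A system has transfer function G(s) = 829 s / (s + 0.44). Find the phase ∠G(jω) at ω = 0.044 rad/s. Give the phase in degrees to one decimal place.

∠(j0.044) = 90.00°
∠(j0.044 + 0.44) = arctan(0.044/0.44) = 5.71°
∠G(j0.044) = 90.00° − 5.71° = 84.29°

84.3°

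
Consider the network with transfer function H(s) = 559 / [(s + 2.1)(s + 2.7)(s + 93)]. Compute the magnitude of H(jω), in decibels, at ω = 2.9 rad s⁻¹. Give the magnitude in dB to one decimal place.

|j2.9 + 2.1| = √(2.9² + 2.1²) = 3.581
|j2.9 + 2.7| = √(2.9² + 2.7²) = 3.962
|j2.9 + 93| = √(2.9² + 93²) = 93.05
|H(j2.9)| = 559 / (3.581 × 3.962 × 93.05) = 0.42347
20 log₁₀(0.42347) = -7.46 dB

-7.5 dB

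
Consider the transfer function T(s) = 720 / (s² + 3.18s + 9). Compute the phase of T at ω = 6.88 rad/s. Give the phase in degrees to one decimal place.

-150.3°

∠[(j6.88)² + 3.18(j6.88) + 9] = ∠[-38.334 + j21.878] = 150.29°
∠T(j6.88) = −150.29° = -150.29°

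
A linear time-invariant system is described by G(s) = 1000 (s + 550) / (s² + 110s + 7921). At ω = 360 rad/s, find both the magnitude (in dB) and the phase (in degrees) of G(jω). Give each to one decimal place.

|j360 + 550| = √(360² + 550²) = 657.3
|(j360)² + 110(j360) + 7921| = |-1.2168e+05 + j39600| = 1.28e+05
|G(j360)| = 1000 × 657.3 / 1.28e+05 = 5.1371
20 log₁₀(5.1371) = 14.21 dB
∠(j360 + 550) = arctan(360/550) = 33.21°
∠[(j360)² + 110(j360) + 7921] = ∠[-1.2168e+05 + j39600] = 161.97°
∠G(j360) = 33.21° − 161.97° = -128.77°

|G| = 14.2 dB, ∠G = -128.8 deg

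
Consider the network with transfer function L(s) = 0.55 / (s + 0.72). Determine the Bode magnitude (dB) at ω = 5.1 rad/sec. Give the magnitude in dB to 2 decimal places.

|j5.1 + 0.72| = √(5.1² + 0.72²) = 5.151
|L(j5.1)| = 0.55 / 5.151 = 0.10678
20 log₁₀(0.10678) = -19.430 dB

-19.43 dB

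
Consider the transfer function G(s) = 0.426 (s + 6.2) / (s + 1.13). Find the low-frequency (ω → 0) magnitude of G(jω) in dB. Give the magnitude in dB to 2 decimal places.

7.37 dB

G(0) = 0.426 × 6.2 / 1.13 = 2.3373
20 log₁₀(2.3373) = 7.374 dB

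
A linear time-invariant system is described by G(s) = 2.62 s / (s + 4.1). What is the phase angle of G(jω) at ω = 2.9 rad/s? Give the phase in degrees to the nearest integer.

∠(j2.9) = 90.00°
∠(j2.9 + 4.1) = arctan(2.9/4.1) = 35.27°
∠G(j2.9) = 90.00° − 35.27° = 54.73°

55°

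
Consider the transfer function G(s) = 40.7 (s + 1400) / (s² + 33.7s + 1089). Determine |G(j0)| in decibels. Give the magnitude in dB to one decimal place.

G(0) = 40.7 × 1400 / 1089 = 52.323
20 log₁₀(52.323) = 34.37 dB

34.4 dB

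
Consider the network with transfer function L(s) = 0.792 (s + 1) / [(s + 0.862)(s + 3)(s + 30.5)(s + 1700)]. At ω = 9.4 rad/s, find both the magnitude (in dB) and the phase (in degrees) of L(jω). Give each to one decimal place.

|j9.4 + 1| = √(9.4² + 1²) = 9.453
|j9.4 + 0.862| = √(9.4² + 0.862²) = 9.439
|j9.4 + 3| = √(9.4² + 3²) = 9.867
|j9.4 + 30.5| = √(9.4² + 30.5²) = 31.92
|j9.4 + 1700| = √(9.4² + 1700²) = 1700
|L(j9.4)| = 0.792 × 9.453 / (9.439 × 9.867 × 31.92 × 1700) = 1.4815e-06
20 log₁₀(1.4815e-06) = -116.59 dB
∠(j9.4 + 1) = arctan(9.4/1) = 83.93°
∠(j9.4 + 0.862) = arctan(9.4/0.862) = 84.76°
∠(j9.4 + 3) = arctan(9.4/3) = 72.30°
∠(j9.4 + 30.5) = arctan(9.4/30.5) = 17.13°
∠(j9.4 + 1700) = arctan(9.4/1700) = 0.32°
∠L(j9.4) = 83.93° − (84.76° + 72.30° + 17.13° + 0.32°) = -90.58°

|L| = -116.6 dB, ∠L = -90.6°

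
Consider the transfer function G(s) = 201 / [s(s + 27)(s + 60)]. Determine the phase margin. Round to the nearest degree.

Gain crossover: |G(jω)| = 1 at ω ≈ 0.124 rad/s.
∠G(j0.124) = −90° − arctan(0.124/27) − arctan(0.124/60) ≈ -90.38°
PM = 180° + (-90.38°) = 89.62°

90°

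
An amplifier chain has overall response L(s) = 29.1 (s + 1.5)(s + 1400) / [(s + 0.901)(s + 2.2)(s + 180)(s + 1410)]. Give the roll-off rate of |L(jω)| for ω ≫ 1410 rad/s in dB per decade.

-40 dB/decade

With 2 zeros and 4 poles, the high-frequency asymptotic slope is 20 × (2 − 4) = -40 dB/decade.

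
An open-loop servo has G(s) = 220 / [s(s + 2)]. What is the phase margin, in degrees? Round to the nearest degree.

8 deg

Gain crossover: |G(jω)| = 1 at ω ≈ 14.8 rad s⁻¹.
∠G(j14.8) = −90° − arctan(14.8/2) ≈ -172.29°
PM = 180° + (-172.29°) = 7.71°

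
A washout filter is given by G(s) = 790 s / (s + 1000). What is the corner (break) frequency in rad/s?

1000 rad/s

The single real pole at s = −1000 gives a corner at ω = 1000 rad/s.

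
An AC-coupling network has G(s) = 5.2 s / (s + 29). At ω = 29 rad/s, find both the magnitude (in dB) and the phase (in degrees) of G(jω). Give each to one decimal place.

|G| = 11.3 dB, ∠G = 45.0°

|j29| = 29
|j29 + 29| = √(29² + 29²) = 41.01
|G(j29)| = 5.2 × 29 / 41.01 = 3.677
20 log₁₀(3.677) = 11.31 dB
∠(j29) = 90.00°
∠(j29 + 29) = arctan(29/29) = 45.00°
∠G(j29) = 90.00° − 45.00° = 45.00°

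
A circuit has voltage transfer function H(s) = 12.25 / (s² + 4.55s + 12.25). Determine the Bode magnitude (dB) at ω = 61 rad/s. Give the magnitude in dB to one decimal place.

|(j61)² + 4.55(j61) + 12.25| = |-3708.8 + j277.55| = 3719
|H(j61)| = 12.25 / 3719 = 0.0032938
20 log₁₀(0.0032938) = -49.65 dB

-49.6 dB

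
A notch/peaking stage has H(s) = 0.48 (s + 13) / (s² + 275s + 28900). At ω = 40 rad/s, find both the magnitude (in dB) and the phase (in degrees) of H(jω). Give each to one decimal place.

|j40 + 13| = √(40² + 13²) = 42.06
|(j40)² + 275(j40) + 28900| = |27300 + j11000| = 2.943e+04
|H(j40)| = 0.48 × 42.06 / 2.943e+04 = 0.00068592
20 log₁₀(0.00068592) = -63.27 dB
∠(j40 + 13) = arctan(40/13) = 72.00°
∠[(j40)² + 275(j40) + 28900] = ∠[27300 + j11000] = 21.95°
∠H(j40) = 72.00° − 21.95° = 50.05°

|H| = -63.3 dB, ∠H = 50.0 deg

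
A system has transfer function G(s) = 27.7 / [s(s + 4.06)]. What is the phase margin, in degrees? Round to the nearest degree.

42°

Gain crossover: |G(jω)| = 1 at ω ≈ 4.55 rad/s.
∠G(j4.55) = −90° − arctan(4.55/4.06) ≈ -138.23°
PM = 180° + (-138.23°) = 41.77°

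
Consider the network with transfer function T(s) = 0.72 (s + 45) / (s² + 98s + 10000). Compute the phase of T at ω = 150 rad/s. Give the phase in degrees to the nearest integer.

-57 deg

∠(j150 + 45) = arctan(150/45) = 73.30°
∠[(j150)² + 98(j150) + 10000] = ∠[-12500 + j14700] = 130.38°
∠T(j150) = 73.30° − 130.38° = -57.08°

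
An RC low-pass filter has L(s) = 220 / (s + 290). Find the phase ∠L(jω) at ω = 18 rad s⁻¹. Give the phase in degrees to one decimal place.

-3.6°

∠(j18 + 290) = arctan(18/290) = 3.55°
∠L(j18) = −3.55° = -3.55°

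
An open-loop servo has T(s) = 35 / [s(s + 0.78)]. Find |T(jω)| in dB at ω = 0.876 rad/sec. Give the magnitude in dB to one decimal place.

|j0.876 + 0.78| = √(0.876² + 0.78²) = 1.173
|j0.876| = 0.876
|T(j0.876)| = 35 / (1.173 × 0.876) = 34.064
20 log₁₀(34.064) = 30.65 dB

30.6 dB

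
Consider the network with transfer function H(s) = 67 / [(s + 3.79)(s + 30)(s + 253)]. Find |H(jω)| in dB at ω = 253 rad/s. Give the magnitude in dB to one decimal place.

-110.7 dB

|j253 + 3.79| = √(253² + 3.79²) = 253
|j253 + 30| = √(253² + 30²) = 254.8
|j253 + 253| = √(253² + 253²) = 357.8
|H(j253)| = 67 / (253 × 254.8 × 357.8) = 2.9048e-06
20 log₁₀(2.9048e-06) = -110.74 dB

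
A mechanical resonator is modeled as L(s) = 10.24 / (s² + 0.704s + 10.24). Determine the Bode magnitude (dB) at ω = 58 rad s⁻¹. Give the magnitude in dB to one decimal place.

-50.3 dB

|(j58)² + 0.704(j58) + 10.24| = |-3353.8 + j40.832| = 3354
|L(j58)| = 10.24 / 3354 = 0.0030531
20 log₁₀(0.0030531) = -50.31 dB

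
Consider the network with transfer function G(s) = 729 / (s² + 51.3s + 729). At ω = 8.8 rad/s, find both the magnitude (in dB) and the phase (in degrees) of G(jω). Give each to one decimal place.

|G| = -0.7 dB, ∠G = -34.7°

|(j8.8)² + 51.3(j8.8) + 729| = |651.56 + j451.44| = 792.7
|G(j8.8)| = 729 / 792.7 = 0.91967
20 log₁₀(0.91967) = -0.73 dB
∠[(j8.8)² + 51.3(j8.8) + 729] = ∠[651.56 + j451.44] = 34.72°
∠G(j8.8) = −34.72° = -34.72°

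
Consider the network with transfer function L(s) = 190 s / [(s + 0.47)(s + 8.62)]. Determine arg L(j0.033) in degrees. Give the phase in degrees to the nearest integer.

∠(j0.033) = 90.00°
∠(j0.033 + 0.47) = arctan(0.033/0.47) = 4.02°
∠(j0.033 + 8.62) = arctan(0.033/8.62) = 0.22°
∠L(j0.033) = 90.00° − (4.02° + 0.22°) = 85.76°

86 deg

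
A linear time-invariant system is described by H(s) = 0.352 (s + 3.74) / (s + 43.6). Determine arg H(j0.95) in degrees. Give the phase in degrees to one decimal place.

13.0 deg

∠(j0.95 + 3.74) = arctan(0.95/3.74) = 14.25°
∠(j0.95 + 43.6) = arctan(0.95/43.6) = 1.25°
∠H(j0.95) = 14.25° − 1.25° = 13.00°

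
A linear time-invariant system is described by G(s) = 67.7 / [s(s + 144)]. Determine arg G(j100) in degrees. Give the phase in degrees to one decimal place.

-124.8°

∠(j100 + 144) = arctan(100/144) = 34.78°
∠(j100) = 90.00°
∠G(j100) = − (34.78° + 90.00°) = -124.78°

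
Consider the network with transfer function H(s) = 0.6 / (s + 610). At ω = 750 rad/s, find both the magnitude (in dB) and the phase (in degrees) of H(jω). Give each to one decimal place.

|H| = -64.1 dB, ∠H = -50.9°

|j750 + 610| = √(750² + 610²) = 966.7
|H(j750)| = 0.6 / 966.7 = 0.00062064
20 log₁₀(0.00062064) = -64.14 dB
∠(j750 + 610) = arctan(750/610) = 50.88°
∠H(j750) = −50.88° = -50.88°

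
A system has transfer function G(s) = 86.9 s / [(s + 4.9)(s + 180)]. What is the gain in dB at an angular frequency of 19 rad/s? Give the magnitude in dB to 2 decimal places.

|j19| = 19
|j19 + 4.9| = √(19² + 4.9²) = 19.62
|j19 + 180| = √(19² + 180²) = 181
|G(j19)| = 86.9 × 19 / (19.62 × 181) = 0.4649
20 log₁₀(0.4649) = -6.653 dB

-6.65 dB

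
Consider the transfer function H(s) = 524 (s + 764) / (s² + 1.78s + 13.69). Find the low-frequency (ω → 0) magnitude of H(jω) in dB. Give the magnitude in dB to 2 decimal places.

H(0) = 524 × 764 / 13.69 = 29243
20 log₁₀(29243) = 89.320 dB

89.32 dB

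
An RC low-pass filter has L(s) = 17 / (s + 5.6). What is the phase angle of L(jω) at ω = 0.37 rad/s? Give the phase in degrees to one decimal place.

∠(j0.37 + 5.6) = arctan(0.37/5.6) = 3.78°
∠L(j0.37) = −3.78° = -3.78°

-3.8°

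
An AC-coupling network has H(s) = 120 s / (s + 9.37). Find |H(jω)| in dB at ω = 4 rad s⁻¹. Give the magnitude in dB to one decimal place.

33.5 dB

|j4| = 4
|j4 + 9.37| = √(4² + 9.37²) = 10.19
|H(j4)| = 120 × 4 / 10.19 = 47.114
20 log₁₀(47.114) = 33.46 dB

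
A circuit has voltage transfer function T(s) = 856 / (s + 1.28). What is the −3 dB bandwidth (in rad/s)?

1.28 rad/s

For a single-pole low-pass, the −3 dB point is at the pole: ω = 1.28 rad/s.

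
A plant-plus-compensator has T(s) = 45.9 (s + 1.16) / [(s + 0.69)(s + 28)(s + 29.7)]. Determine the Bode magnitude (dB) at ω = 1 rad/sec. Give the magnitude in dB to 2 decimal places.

|j1 + 1.16| = √(1² + 1.16²) = 1.532
|j1 + 0.69| = √(1² + 0.69²) = 1.215
|j1 + 28| = √(1² + 28²) = 28.02
|j1 + 29.7| = √(1² + 29.7²) = 29.72
|T(j1)| = 45.9 × 1.532 / (1.215 × 28.02 × 29.72) = 0.069494
20 log₁₀(0.069494) = -23.161 dB

-23.16 dB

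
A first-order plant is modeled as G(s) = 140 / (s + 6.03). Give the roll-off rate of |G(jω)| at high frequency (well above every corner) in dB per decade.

-20 dB/decade

With 0 zeros and 1 pole, the high-frequency asymptotic slope is 20 × (0 − 1) = -20 dB/decade.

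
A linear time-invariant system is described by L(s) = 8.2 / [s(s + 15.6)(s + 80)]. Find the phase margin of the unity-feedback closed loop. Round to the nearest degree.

Gain crossover: |L(jω)| = 1 at ω ≈ 0.00657 rad/s.
∠L(j0.00657) = −90° − arctan(0.00657/15.6) − arctan(0.00657/80) ≈ -90.03°
PM = 180° + (-90.03°) = 89.97°

90°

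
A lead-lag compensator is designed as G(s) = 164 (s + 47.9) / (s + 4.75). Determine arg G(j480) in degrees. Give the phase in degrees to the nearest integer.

-5°

∠(j480 + 47.9) = arctan(480/47.9) = 84.30°
∠(j480 + 4.75) = arctan(480/4.75) = 89.43°
∠G(j480) = 84.30° − 89.43° = -5.13°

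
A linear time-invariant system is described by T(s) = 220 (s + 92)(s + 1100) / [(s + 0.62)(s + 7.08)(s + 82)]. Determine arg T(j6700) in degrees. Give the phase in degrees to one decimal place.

∠(j6700 + 92) = arctan(6700/92) = 89.21°
∠(j6700 + 1100) = arctan(6700/1100) = 80.68°
∠(j6700 + 0.62) = arctan(6700/0.62) = 89.99°
∠(j6700 + 7.08) = arctan(6700/7.08) = 89.94°
∠(j6700 + 82) = arctan(6700/82) = 89.30°
∠T(j6700) = 89.21° + 80.68° − (89.99° + 89.94° + 89.30°) = -99.34°

-99.3°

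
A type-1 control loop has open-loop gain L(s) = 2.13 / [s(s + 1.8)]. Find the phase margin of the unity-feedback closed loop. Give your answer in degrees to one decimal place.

Gain crossover: |L(jω)| = 1 at ω ≈ 1.03 rad/s.
∠L(j1.03) = −90° − arctan(1.03/1.8) ≈ -119.72°
PM = 180° + (-119.72°) = 60.28°

60.3°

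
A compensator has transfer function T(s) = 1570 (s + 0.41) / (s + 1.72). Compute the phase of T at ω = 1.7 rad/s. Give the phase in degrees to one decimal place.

31.8°

∠(j1.7 + 0.41) = arctan(1.7/0.41) = 76.44°
∠(j1.7 + 1.72) = arctan(1.7/1.72) = 44.66°
∠T(j1.7) = 76.44° − 44.66° = 31.78°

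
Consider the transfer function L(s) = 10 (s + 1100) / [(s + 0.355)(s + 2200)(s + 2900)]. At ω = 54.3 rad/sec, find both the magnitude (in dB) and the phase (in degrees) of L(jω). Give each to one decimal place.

|j54.3 + 1100| = √(54.3² + 1100²) = 1101
|j54.3 + 0.355| = √(54.3² + 0.355²) = 54.3
|j54.3 + 2200| = √(54.3² + 2200²) = 2201
|j54.3 + 2900| = √(54.3² + 2900²) = 2901
|L(j54.3)| = 10 × 1101 / (54.3 × 2201 × 2901) = 3.1775e-05
20 log₁₀(3.1775e-05) = -89.96 dB
∠(j54.3 + 1100) = arctan(54.3/1100) = 2.83°
∠(j54.3 + 0.355) = arctan(54.3/0.355) = 89.63°
∠(j54.3 + 2200) = arctan(54.3/2200) = 1.41°
∠(j54.3 + 2900) = arctan(54.3/2900) = 1.07°
∠L(j54.3) = 2.83° − (89.63° + 1.41° + 1.07°) = -89.29°

|L| = -90.0 dB, ∠L = -89.3°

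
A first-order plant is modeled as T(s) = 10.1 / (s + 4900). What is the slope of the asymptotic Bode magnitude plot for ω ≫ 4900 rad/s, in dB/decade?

-20 dB/decade

With 0 zeros and 1 pole, the high-frequency asymptotic slope is 20 × (0 − 1) = -20 dB/decade.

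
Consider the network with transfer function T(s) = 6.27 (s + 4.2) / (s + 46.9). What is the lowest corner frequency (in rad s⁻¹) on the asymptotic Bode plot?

Break frequencies occur at each pole and zero magnitude: 4.2 rad s⁻¹, 46.9 rad s⁻¹.
The lowest is 4.2 rad s⁻¹.

4.2 rad s⁻¹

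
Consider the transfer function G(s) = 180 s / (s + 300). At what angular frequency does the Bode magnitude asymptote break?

300 rad/s

The single real pole at s = −300 gives a corner at ω = 300 rad/s.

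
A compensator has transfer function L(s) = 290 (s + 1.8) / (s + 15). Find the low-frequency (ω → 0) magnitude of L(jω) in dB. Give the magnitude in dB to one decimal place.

30.8 dB

L(0) = 290 × 1.8 / 15 = 34.8
20 log₁₀(34.8) = 30.83 dB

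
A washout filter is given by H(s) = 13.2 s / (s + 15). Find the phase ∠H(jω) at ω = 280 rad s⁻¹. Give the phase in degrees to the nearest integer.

3°

∠(j280) = 90.00°
∠(j280 + 15) = arctan(280/15) = 86.93°
∠H(j280) = 90.00° − 86.93° = 3.07°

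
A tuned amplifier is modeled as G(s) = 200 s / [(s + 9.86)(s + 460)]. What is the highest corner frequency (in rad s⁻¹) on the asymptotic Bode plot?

Break frequencies occur at each pole and zero magnitude: 9.86 rad s⁻¹, 460 rad s⁻¹.
The highest is 460 rad s⁻¹.

460 rad s⁻¹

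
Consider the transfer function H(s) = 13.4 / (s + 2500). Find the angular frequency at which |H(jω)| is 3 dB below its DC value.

For a single-pole low-pass, the −3 dB point is at the pole: ω = 2500 rad/sec.

2500 rad/sec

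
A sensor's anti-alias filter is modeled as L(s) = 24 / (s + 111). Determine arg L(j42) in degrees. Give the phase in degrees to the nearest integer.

-21 deg

∠(j42 + 111) = arctan(42/111) = 20.73°
∠L(j42) = −20.73° = -20.73°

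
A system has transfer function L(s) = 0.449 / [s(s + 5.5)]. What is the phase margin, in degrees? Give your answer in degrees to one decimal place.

Gain crossover: |L(jω)| = 1 at ω ≈ 0.0816 rad/sec.
∠L(j0.0816) = −90° − arctan(0.0816/5.5) ≈ -90.85°
PM = 180° + (-90.85°) = 89.15°

89.1°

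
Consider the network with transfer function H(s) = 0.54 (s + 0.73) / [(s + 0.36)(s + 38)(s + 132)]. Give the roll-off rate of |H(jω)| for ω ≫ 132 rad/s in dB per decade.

-40 dB/decade

With 1 zero and 3 poles, the high-frequency asymptotic slope is 20 × (1 − 3) = -40 dB/decade.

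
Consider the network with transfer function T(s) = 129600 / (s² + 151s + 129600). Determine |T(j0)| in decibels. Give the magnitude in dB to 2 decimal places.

T(0) = 129600 / 129600 = 1
20 log₁₀(1) = 0.000 dB

0.00 dB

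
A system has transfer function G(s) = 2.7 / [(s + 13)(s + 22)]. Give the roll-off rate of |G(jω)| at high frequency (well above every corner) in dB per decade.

-40 dB/decade

With 0 zeros and 2 poles, the high-frequency asymptotic slope is 20 × (0 − 2) = -40 dB/decade.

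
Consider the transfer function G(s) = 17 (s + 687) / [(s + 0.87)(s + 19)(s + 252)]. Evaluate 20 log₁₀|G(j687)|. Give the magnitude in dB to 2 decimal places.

|j687 + 687| = √(687² + 687²) = 971.6
|j687 + 0.87| = √(687² + 0.87²) = 687
|j687 + 19| = √(687² + 19²) = 687.3
|j687 + 252| = √(687² + 252²) = 731.8
|G(j687)| = 17 × 971.6 / (687 × 687.3 × 731.8) = 4.7805e-05
20 log₁₀(4.7805e-05) = -86.411 dB

-86.41 dB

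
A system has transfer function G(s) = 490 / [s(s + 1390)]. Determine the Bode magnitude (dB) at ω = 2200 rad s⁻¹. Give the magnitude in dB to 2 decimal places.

-81.35 dB

|j2200 + 1390| = √(2200² + 1390²) = 2602
|j2200| = 2200
|G(j2200)| = 490 / (2602 × 2200) = 8.5588e-05
20 log₁₀(8.5588e-05) = -81.352 dB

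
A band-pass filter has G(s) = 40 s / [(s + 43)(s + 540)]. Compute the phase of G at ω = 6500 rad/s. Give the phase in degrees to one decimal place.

∠(j6500) = 90.00°
∠(j6500 + 43) = arctan(6500/43) = 89.62°
∠(j6500 + 540) = arctan(6500/540) = 85.25°
∠G(j6500) = 90.00° − (89.62° + 85.25°) = -84.87°

-84.9°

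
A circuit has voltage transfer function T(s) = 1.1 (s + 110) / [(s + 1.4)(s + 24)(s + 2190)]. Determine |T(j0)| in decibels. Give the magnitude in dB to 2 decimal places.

T(0) = 1.1 × 110 / (1.4 × 24 × 2190) = 0.0016444
20 log₁₀(0.0016444) = -55.680 dB

-55.68 dB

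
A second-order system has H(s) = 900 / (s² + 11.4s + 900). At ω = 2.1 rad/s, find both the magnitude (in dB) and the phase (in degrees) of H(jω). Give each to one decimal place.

|(j2.1)² + 11.4(j2.1) + 900| = |895.59 + j23.94| = 895.9
|H(j2.1)| = 900 / 895.9 = 1.0046
20 log₁₀(1.0046) = 0.04 dB
∠[(j2.1)² + 11.4(j2.1) + 900] = ∠[895.59 + j23.94] = 1.53°
∠H(j2.1) = −1.53° = -1.53°

|H| = 0.0 dB, ∠H = -1.5 deg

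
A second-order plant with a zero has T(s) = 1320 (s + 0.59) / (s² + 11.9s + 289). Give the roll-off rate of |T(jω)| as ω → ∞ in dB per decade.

With 1 zero and 2 poles, the high-frequency asymptotic slope is 20 × (1 − 2) = -20 dB/decade.

-20 dB/decade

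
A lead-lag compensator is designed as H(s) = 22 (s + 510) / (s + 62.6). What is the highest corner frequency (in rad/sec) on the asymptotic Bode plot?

Break frequencies occur at each pole and zero magnitude: 62.6 rad/sec, 510 rad/sec.
The highest is 510 rad/sec.

510 rad/sec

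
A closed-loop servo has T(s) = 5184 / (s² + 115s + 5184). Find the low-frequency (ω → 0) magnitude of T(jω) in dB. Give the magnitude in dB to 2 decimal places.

0.00 dB

T(0) = 5184 / 5184 = 1
20 log₁₀(1) = 0.000 dB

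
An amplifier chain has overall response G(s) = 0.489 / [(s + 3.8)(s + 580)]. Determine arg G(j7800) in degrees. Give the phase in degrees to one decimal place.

-175.7°

∠(j7800 + 3.8) = arctan(7800/3.8) = 89.97°
∠(j7800 + 580) = arctan(7800/580) = 85.75°
∠G(j7800) = − (89.97° + 85.75°) = -175.72°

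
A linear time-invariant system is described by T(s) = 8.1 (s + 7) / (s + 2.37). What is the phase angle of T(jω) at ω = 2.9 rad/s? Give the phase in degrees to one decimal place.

-28.2°

∠(j2.9 + 7) = arctan(2.9/7) = 22.50°
∠(j2.9 + 2.37) = arctan(2.9/2.37) = 50.74°
∠T(j2.9) = 22.50° − 50.74° = -28.24°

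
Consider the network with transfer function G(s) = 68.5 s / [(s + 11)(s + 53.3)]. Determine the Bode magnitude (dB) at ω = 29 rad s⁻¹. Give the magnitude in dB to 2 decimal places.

|j29| = 29
|j29 + 11| = √(29² + 11²) = 31.02
|j29 + 53.3| = √(29² + 53.3²) = 60.68
|G(j29)| = 68.5 × 29 / (31.02 × 60.68) = 1.0555
20 log₁₀(1.0555) = 0.469 dB

0.47 dB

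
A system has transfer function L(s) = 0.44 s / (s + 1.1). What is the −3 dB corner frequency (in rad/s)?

For a single-pole high-pass, the −3 dB point is at the pole: ω = 1.1 rad/s.

1.1 rad/s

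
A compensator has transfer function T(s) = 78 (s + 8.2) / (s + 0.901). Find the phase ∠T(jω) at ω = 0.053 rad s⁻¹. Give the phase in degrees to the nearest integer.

∠(j0.053 + 8.2) = arctan(0.053/8.2) = 0.37°
∠(j0.053 + 0.901) = arctan(0.053/0.901) = 3.37°
∠T(j0.053) = 0.37° − 3.37° = -3.00°

-3°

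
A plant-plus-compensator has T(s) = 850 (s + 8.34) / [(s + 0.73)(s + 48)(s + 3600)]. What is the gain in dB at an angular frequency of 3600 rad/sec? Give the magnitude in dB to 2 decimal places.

|j3600 + 8.34| = √(3600² + 8.34²) = 3600
|j3600 + 0.73| = √(3600² + 0.73²) = 3600
|j3600 + 48| = √(3600² + 48²) = 3600
|j3600 + 3600| = √(3600² + 3600²) = 5091
|T(j3600)| = 850 × 3600 / (3600 × 3600 × 5091) = 4.6373e-05
20 log₁₀(4.6373e-05) = -86.675 dB

-86.67 dB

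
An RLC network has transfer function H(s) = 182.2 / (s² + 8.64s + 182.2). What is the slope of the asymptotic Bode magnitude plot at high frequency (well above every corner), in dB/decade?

-40 dB/decade

With 0 zeros and 2 poles, the high-frequency asymptotic slope is 20 × (0 − 2) = -40 dB/decade.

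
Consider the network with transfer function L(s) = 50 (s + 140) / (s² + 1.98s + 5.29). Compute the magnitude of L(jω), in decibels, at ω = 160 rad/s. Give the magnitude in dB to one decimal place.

-7.6 dB

|j160 + 140| = √(160² + 140²) = 212.6
|(j160)² + 1.98(j160) + 5.29| = |-25595 + j316.8| = 2.56e+04
|L(j160)| = 50 × 212.6 / 2.56e+04 = 0.41529
20 log₁₀(0.41529) = -7.63 dB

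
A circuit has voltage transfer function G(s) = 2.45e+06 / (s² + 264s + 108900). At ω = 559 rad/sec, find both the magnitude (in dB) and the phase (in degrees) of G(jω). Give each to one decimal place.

|G| = 19.8 dB, ∠G = -144.1°

|(j559)² + 264(j559) + 108900| = |-2.0358e+05 + j1.4758e+05| = 2.514e+05
|G(j559)| = 2.45e+06 / 2.514e+05 = 9.7437
20 log₁₀(9.7437) = 19.77 dB
∠[(j559)² + 264(j559) + 108900] = ∠[-2.0358e+05 + j1.4758e+05] = 144.06°
∠G(j559) = −144.06° = -144.06°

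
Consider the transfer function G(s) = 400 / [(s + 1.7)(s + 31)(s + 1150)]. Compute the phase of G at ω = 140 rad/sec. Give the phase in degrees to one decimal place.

-173.8°

∠(j140 + 1.7) = arctan(140/1.7) = 89.30°
∠(j140 + 31) = arctan(140/31) = 77.51°
∠(j140 + 1150) = arctan(140/1150) = 6.94°
∠G(j140) = − (89.30° + 77.51° + 6.94°) = -173.76°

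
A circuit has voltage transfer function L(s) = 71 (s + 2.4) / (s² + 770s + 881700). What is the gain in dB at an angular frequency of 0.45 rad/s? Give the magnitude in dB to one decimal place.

-74.1 dB

|j0.45 + 2.4| = √(0.45² + 2.4²) = 2.442
|(j0.45)² + 770(j0.45) + 881700| = |8.817e+05 + j346.5| = 8.817e+05
|L(j0.45)| = 71 × 2.442 / 8.817e+05 = 0.00019663
20 log₁₀(0.00019663) = -74.13 dB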